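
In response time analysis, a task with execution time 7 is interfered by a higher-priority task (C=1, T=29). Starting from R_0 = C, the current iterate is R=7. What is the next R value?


R_next = C + ceil(R_prev / T_hp) * C_hp
ceil(7 / 29) = ceil(0.2414) = 1
Interference = 1 * 1 = 1
R_next = 7 + 1 = 8

8


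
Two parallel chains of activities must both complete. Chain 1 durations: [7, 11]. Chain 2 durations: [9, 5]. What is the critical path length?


Path A total = 7 + 11 = 18
Path B total = 9 + 5 = 14
Critical path = longest path = max(18, 14) = 18

18


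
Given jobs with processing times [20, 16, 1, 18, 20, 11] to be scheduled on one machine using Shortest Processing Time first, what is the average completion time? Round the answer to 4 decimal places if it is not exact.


Sort jobs by processing time (SPT order): [1, 11, 16, 18, 20, 20]
Compute completion times sequentially:
  Job 1: processing = 1, completes at 1
  Job 2: processing = 11, completes at 12
  Job 3: processing = 16, completes at 28
  Job 4: processing = 18, completes at 46
  Job 5: processing = 20, completes at 66
  Job 6: processing = 20, completes at 86
Sum of completion times = 239
Average completion time = 239/6 = 39.8333

39.8333


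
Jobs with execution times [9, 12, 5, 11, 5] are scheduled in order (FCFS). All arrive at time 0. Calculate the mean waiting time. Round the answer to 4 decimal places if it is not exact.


FCFS order (as given): [9, 12, 5, 11, 5]
Waiting times:
  Job 1: wait = 0
  Job 2: wait = 9
  Job 3: wait = 21
  Job 4: wait = 26
  Job 5: wait = 37
Sum of waiting times = 93
Average waiting time = 93/5 = 18.6

18.6


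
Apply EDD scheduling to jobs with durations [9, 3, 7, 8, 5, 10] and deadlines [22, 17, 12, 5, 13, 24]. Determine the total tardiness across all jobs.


Sort by due date (EDD order): [(8, 5), (7, 12), (5, 13), (3, 17), (9, 22), (10, 24)]
Compute completion times and tardiness:
  Job 1: p=8, d=5, C=8, tardiness=max(0,8-5)=3
  Job 2: p=7, d=12, C=15, tardiness=max(0,15-12)=3
  Job 3: p=5, d=13, C=20, tardiness=max(0,20-13)=7
  Job 4: p=3, d=17, C=23, tardiness=max(0,23-17)=6
  Job 5: p=9, d=22, C=32, tardiness=max(0,32-22)=10
  Job 6: p=10, d=24, C=42, tardiness=max(0,42-24)=18
Total tardiness = 47

47


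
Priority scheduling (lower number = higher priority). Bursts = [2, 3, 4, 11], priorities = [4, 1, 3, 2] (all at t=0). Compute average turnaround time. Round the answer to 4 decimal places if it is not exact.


Sort by priority (ascending = highest first):
Order: [(1, 3), (2, 11), (3, 4), (4, 2)]
Completion times:
  Priority 1, burst=3, C=3
  Priority 2, burst=11, C=14
  Priority 3, burst=4, C=18
  Priority 4, burst=2, C=20
Average turnaround = 55/4 = 13.75

13.75


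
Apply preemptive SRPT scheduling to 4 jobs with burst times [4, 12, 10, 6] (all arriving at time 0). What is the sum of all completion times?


Since all jobs arrive at t=0, SRPT equals SPT ordering.
SPT order: [4, 6, 10, 12]
Completion times:
  Job 1: p=4, C=4
  Job 2: p=6, C=10
  Job 3: p=10, C=20
  Job 4: p=12, C=32
Total completion time = 4 + 10 + 20 + 32 = 66

66


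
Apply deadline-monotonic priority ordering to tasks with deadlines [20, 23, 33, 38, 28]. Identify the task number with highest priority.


Sort tasks by relative deadline (ascending):
  Task 1: deadline = 20
  Task 2: deadline = 23
  Task 5: deadline = 28
  Task 3: deadline = 33
  Task 4: deadline = 38
Priority order (highest first): [1, 2, 5, 3, 4]
Highest priority task = 1

1


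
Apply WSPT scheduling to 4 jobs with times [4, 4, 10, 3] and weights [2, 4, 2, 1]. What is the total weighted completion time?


Compute p/w ratios and sort ascending (WSPT): [(4, 4), (4, 2), (3, 1), (10, 2)]
Compute weighted completion times:
  Job (p=4,w=4): C=4, w*C=4*4=16
  Job (p=4,w=2): C=8, w*C=2*8=16
  Job (p=3,w=1): C=11, w*C=1*11=11
  Job (p=10,w=2): C=21, w*C=2*21=42
Total weighted completion time = 85

85


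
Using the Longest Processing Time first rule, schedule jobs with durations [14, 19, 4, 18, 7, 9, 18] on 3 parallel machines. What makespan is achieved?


Sort jobs in decreasing order (LPT): [19, 18, 18, 14, 9, 7, 4]
Assign each job to the least loaded machine:
  Machine 1: jobs [19, 7, 4], load = 30
  Machine 2: jobs [18, 14], load = 32
  Machine 3: jobs [18, 9], load = 27
Makespan = max load = 32

32


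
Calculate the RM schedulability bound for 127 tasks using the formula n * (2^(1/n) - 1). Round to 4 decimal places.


Compute 2^(1/127) = 1.0054727730
Subtract 1: 1.0054727730 - 1 = 0.0054727730
Multiply by n: 127 * 0.0054727730 = 0.6950421710
Round to 4 dp: 0.6950

0.6950


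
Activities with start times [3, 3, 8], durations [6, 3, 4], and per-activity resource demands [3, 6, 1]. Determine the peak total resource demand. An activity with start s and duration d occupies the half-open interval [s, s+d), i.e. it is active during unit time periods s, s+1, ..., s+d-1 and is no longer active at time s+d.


Each activity i is active on [start_i, start_i + duration_i).
Compute total resource usage per time slot:
  t=0: active resources = [], total = 0
  t=1: active resources = [], total = 0
  t=2: active resources = [], total = 0
  t=3: active resources = [3, 6], total = 9
  t=4: active resources = [3, 6], total = 9
  t=5: active resources = [3, 6], total = 9
  t=6: active resources = [3], total = 3
  t=7: active resources = [3], total = 3
  t=8: active resources = [3, 1], total = 4
  t=9: active resources = [1], total = 1
  t=10: active resources = [1], total = 1
  t=11: active resources = [1], total = 1
Peak resource demand = 9

9


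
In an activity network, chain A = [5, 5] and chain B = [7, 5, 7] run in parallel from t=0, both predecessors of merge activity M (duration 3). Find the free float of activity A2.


ES(A2) = sum of predecessors on chain A = 5
EF(A2) = ES + duration = 5 + 5 = 10
Successor of A2 is M. ES(M) = max(sum(A), sum(B)) = max(10, 19) = 19
Free float = ES(successor) - EF(current) = 19 - 10 = 9

9


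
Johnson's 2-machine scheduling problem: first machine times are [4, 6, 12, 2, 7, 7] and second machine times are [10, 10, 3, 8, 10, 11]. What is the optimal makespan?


Apply Johnson's rule:
  Group 1 (a <= b): [(4, 2, 8), (1, 4, 10), (2, 6, 10), (5, 7, 10), (6, 7, 11)]
  Group 2 (a > b): [(3, 12, 3)]
Optimal job order: [4, 1, 2, 5, 6, 3]
Schedule:
  Job 4: M1 done at 2, M2 done at 10
  Job 1: M1 done at 6, M2 done at 20
  Job 2: M1 done at 12, M2 done at 30
  Job 5: M1 done at 19, M2 done at 40
  Job 6: M1 done at 26, M2 done at 51
  Job 3: M1 done at 38, M2 done at 54
Makespan = 54

54


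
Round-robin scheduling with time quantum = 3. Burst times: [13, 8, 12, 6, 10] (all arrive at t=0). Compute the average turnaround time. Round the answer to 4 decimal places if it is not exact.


Time quantum = 3
Execution trace:
  J1 runs 3 units, time = 3
  J2 runs 3 units, time = 6
  J3 runs 3 units, time = 9
  J4 runs 3 units, time = 12
  J5 runs 3 units, time = 15
  J1 runs 3 units, time = 18
  J2 runs 3 units, time = 21
  J3 runs 3 units, time = 24
  J4 runs 3 units, time = 27
  J5 runs 3 units, time = 30
  J1 runs 3 units, time = 33
  J2 runs 2 units, time = 35
  J3 runs 3 units, time = 38
  J5 runs 3 units, time = 41
  J1 runs 3 units, time = 44
  J3 runs 3 units, time = 47
  J5 runs 1 units, time = 48
  J1 runs 1 units, time = 49
Finish times: [49, 35, 47, 27, 48]
Average turnaround = 206/5 = 41.2

41.2


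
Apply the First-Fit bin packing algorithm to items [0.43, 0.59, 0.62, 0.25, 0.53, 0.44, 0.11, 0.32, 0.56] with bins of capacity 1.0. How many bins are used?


Place items sequentially using First-Fit:
  Item 0.43 -> new Bin 1
  Item 0.59 -> new Bin 2
  Item 0.62 -> new Bin 3
  Item 0.25 -> Bin 1 (now 0.68)
  Item 0.53 -> new Bin 4
  Item 0.44 -> Bin 4 (now 0.97)
  Item 0.11 -> Bin 1 (now 0.79)
  Item 0.32 -> Bin 2 (now 0.91)
  Item 0.56 -> new Bin 5
Total bins used = 5

5


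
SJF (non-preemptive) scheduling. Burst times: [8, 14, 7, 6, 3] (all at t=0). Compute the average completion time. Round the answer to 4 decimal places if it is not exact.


SJF order (ascending): [3, 6, 7, 8, 14]
Completion times:
  Job 1: burst=3, C=3
  Job 2: burst=6, C=9
  Job 3: burst=7, C=16
  Job 4: burst=8, C=24
  Job 5: burst=14, C=38
Average completion = 90/5 = 18.0

18.0


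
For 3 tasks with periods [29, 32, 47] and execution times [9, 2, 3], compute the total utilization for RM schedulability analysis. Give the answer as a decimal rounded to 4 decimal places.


Compute individual utilizations (exact fractions):
  Task 1: C/T = 9/29 (approx. 0.3103)
  Task 2: C/T = 2/32 = 1/16 (approx. 0.0625)
  Task 3: C/T = 3/47 (approx. 0.0638)
Total utilization U = 9/29 + 1/16 + 3/47 = 9523/21808
Rounded to 4 decimal places: U = 0.4367
RM (Liu & Layland) bound for 3 tasks = 0.779763; compare with U = 9523/21808 (approx. 0.436675)
U <= bound, so schedulable by RM sufficient condition.

0.4367


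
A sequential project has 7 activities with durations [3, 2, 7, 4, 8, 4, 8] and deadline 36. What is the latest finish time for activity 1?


LF(activity 1) = deadline - sum of successor durations
Successors: activities 2 through 7 with durations [2, 7, 4, 8, 4, 8]
Sum of successor durations = 33
LF = 36 - 33 = 3

3


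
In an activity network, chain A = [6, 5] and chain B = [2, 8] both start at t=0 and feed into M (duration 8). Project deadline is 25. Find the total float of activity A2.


Forward pass: ES(A2) = sum of predecessors on chain A = 6
EF = ES + duration = 6 + 5 = 11
Backward pass: LF(M) = deadline = 25; LS(M) = 25 - 8 = 17
LF(A2) = LS(M) - sum(successors on chain A) = 17 - 0 = 17
LS = LF - duration = 17 - 5 = 12
Total float = LS - ES = 12 - 6 = 6

6


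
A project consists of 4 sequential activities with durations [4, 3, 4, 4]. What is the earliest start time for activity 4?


Activity 4 starts after activities 1 through 3 complete.
Predecessor durations: [4, 3, 4]
ES = 4 + 3 + 4 = 11

11


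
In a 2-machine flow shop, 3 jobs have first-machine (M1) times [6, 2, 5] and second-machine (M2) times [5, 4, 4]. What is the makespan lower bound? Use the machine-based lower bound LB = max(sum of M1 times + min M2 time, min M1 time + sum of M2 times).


LB1 = sum(M1 times) + min(M2 times) = 13 + 4 = 17
LB2 = min(M1 times) + sum(M2 times) = 2 + 13 = 15
Lower bound = max(LB1, LB2) = max(17, 15) = 17

17


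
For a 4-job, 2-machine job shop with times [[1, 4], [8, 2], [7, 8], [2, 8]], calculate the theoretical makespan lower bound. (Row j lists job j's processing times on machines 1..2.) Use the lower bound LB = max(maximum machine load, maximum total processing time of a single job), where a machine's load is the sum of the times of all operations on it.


Machine loads:
  Machine 1: 1 + 8 + 7 + 2 = 18
  Machine 2: 4 + 2 + 8 + 8 = 22
Max machine load = 22
Job totals:
  Job 1: 5
  Job 2: 10
  Job 3: 15
  Job 4: 10
Max job total = 15
Lower bound = max(22, 15) = 22

22


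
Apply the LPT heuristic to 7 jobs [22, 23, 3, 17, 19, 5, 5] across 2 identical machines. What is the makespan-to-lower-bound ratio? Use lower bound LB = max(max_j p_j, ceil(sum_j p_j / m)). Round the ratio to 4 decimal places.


LPT order: [23, 22, 19, 17, 5, 5, 3]
Machine loads after assignment: [48, 46]
LPT makespan = 48
Lower bound = max(max_job, ceil(total/2)) = max(23, 47) = 47
Ratio = 48 / 47 = 1.0213

1.0213


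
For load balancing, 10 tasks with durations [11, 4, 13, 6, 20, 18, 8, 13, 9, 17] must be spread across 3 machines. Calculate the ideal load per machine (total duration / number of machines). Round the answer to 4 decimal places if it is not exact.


Total processing time = 11 + 4 + 13 + 6 + 20 + 18 + 8 + 13 + 9 + 17 = 119
Number of machines = 3
Ideal balanced load = 119 / 3 = 39.6667

39.6667


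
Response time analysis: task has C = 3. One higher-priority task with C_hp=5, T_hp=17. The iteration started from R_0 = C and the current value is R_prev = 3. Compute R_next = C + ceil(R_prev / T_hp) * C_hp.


R_next = C + ceil(R_prev / T_hp) * C_hp
ceil(3 / 17) = ceil(0.1765) = 1
Interference = 1 * 5 = 5
R_next = 3 + 5 = 8

8


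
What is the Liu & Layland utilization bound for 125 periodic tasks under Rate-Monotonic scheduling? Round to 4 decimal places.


Compute 2^(1/125) = 1.0055605804
Subtract 1: 1.0055605804 - 1 = 0.0055605804
Multiply by n: 125 * 0.0055605804 = 0.6950725500
Round to 4 dp: 0.6951

0.6951


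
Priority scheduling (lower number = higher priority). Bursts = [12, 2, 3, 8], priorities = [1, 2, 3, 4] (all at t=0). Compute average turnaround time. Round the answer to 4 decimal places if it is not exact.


Sort by priority (ascending = highest first):
Order: [(1, 12), (2, 2), (3, 3), (4, 8)]
Completion times:
  Priority 1, burst=12, C=12
  Priority 2, burst=2, C=14
  Priority 3, burst=3, C=17
  Priority 4, burst=8, C=25
Average turnaround = 68/4 = 17.0

17.0


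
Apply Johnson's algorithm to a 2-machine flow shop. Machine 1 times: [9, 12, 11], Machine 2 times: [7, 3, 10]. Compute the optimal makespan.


Apply Johnson's rule:
  Group 1 (a <= b): []
  Group 2 (a > b): [(3, 11, 10), (1, 9, 7), (2, 12, 3)]
Optimal job order: [3, 1, 2]
Schedule:
  Job 3: M1 done at 11, M2 done at 21
  Job 1: M1 done at 20, M2 done at 28
  Job 2: M1 done at 32, M2 done at 35
Makespan = 35

35


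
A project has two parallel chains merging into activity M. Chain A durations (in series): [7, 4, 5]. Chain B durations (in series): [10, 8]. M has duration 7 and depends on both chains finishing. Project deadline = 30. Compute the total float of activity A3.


Forward pass: ES(A3) = sum of predecessors on chain A = 11
EF = ES + duration = 11 + 5 = 16
Backward pass: LF(M) = deadline = 30; LS(M) = 30 - 7 = 23
LF(A3) = LS(M) - sum(successors on chain A) = 23 - 0 = 23
LS = LF - duration = 23 - 5 = 18
Total float = LS - ES = 18 - 11 = 7

7


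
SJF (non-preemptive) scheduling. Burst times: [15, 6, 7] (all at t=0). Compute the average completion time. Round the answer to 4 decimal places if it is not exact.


SJF order (ascending): [6, 7, 15]
Completion times:
  Job 1: burst=6, C=6
  Job 2: burst=7, C=13
  Job 3: burst=15, C=28
Average completion = 47/3 = 15.6667

15.6667


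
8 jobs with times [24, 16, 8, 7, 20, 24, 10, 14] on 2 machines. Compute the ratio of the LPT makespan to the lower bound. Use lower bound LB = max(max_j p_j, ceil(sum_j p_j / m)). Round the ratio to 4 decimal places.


LPT order: [24, 24, 20, 16, 14, 10, 8, 7]
Machine loads after assignment: [62, 61]
LPT makespan = 62
Lower bound = max(max_job, ceil(total/2)) = max(24, 62) = 62
Ratio = 62 / 62 = 1.0

1.0


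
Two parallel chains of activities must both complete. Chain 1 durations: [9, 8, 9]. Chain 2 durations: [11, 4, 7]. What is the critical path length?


Path A total = 9 + 8 + 9 = 26
Path B total = 11 + 4 + 7 = 22
Critical path = longest path = max(26, 22) = 26

26


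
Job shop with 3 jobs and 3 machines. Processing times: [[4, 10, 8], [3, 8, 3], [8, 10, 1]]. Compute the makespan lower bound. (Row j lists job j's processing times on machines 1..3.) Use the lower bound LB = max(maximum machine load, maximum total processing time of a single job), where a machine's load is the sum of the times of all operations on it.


Machine loads:
  Machine 1: 4 + 3 + 8 = 15
  Machine 2: 10 + 8 + 10 = 28
  Machine 3: 8 + 3 + 1 = 12
Max machine load = 28
Job totals:
  Job 1: 22
  Job 2: 14
  Job 3: 19
Max job total = 22
Lower bound = max(28, 22) = 28

28


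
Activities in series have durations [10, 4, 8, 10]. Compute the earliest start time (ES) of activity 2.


Activity 2 starts after activities 1 through 1 complete.
Predecessor durations: [10]
ES = 10 = 10

10


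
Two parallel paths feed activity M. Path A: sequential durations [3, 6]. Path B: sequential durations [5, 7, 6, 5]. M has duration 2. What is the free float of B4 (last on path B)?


ES(B4) = sum of predecessors on chain B = 18
EF(B4) = ES + duration = 18 + 5 = 23
Successor of B4 is M. ES(M) = max(sum(A), sum(B)) = max(9, 23) = 23
Free float = ES(successor) - EF(current) = 23 - 23 = 0

0


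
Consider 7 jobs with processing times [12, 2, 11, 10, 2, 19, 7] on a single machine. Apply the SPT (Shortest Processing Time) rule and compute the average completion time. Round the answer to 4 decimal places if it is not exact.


Sort jobs by processing time (SPT order): [2, 2, 7, 10, 11, 12, 19]
Compute completion times sequentially:
  Job 1: processing = 2, completes at 2
  Job 2: processing = 2, completes at 4
  Job 3: processing = 7, completes at 11
  Job 4: processing = 10, completes at 21
  Job 5: processing = 11, completes at 32
  Job 6: processing = 12, completes at 44
  Job 7: processing = 19, completes at 63
Sum of completion times = 177
Average completion time = 177/7 = 25.2857

25.2857


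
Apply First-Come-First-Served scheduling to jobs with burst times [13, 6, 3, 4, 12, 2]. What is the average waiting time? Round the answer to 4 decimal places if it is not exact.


FCFS order (as given): [13, 6, 3, 4, 12, 2]
Waiting times:
  Job 1: wait = 0
  Job 2: wait = 13
  Job 3: wait = 19
  Job 4: wait = 22
  Job 5: wait = 26
  Job 6: wait = 38
Sum of waiting times = 118
Average waiting time = 118/6 = 19.6667

19.6667


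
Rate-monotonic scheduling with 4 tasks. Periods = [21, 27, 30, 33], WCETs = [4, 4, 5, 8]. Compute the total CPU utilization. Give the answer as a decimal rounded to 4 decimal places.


Compute individual utilizations (exact fractions):
  Task 1: C/T = 4/21 (approx. 0.1905)
  Task 2: C/T = 4/27 (approx. 0.1481)
  Task 3: C/T = 5/30 = 1/6 (approx. 0.1667)
  Task 4: C/T = 8/33 (approx. 0.2424)
Total utilization U = 4/21 + 4/27 + 1/6 + 8/33 = 3109/4158
Rounded to 4 decimal places: U = 0.7477
RM (Liu & Layland) bound for 4 tasks = 0.756828; compare with U = 3109/4158 (approx. 0.747715)
U <= bound, so schedulable by RM sufficient condition.

0.7477


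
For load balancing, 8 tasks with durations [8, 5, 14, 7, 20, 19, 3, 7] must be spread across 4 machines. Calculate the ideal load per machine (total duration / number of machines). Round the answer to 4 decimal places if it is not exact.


Total processing time = 8 + 5 + 14 + 7 + 20 + 19 + 3 + 7 = 83
Number of machines = 4
Ideal balanced load = 83 / 4 = 20.75

20.75


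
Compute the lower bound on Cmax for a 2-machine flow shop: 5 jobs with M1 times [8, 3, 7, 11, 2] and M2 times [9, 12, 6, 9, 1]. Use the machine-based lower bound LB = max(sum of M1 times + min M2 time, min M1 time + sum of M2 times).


LB1 = sum(M1 times) + min(M2 times) = 31 + 1 = 32
LB2 = min(M1 times) + sum(M2 times) = 2 + 37 = 39
Lower bound = max(LB1, LB2) = max(32, 39) = 39

39


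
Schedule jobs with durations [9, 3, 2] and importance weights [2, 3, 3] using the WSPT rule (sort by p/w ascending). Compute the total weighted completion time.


Compute p/w ratios and sort ascending (WSPT): [(2, 3), (3, 3), (9, 2)]
Compute weighted completion times:
  Job (p=2,w=3): C=2, w*C=3*2=6
  Job (p=3,w=3): C=5, w*C=3*5=15
  Job (p=9,w=2): C=14, w*C=2*14=28
Total weighted completion time = 49

49


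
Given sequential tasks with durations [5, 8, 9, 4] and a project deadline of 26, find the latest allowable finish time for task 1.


LF(activity 1) = deadline - sum of successor durations
Successors: activities 2 through 4 with durations [8, 9, 4]
Sum of successor durations = 21
LF = 26 - 21 = 5

5


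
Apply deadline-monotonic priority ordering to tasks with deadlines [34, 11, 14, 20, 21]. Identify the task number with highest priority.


Sort tasks by relative deadline (ascending):
  Task 2: deadline = 11
  Task 3: deadline = 14
  Task 4: deadline = 20
  Task 5: deadline = 21
  Task 1: deadline = 34
Priority order (highest first): [2, 3, 4, 5, 1]
Highest priority task = 2

2


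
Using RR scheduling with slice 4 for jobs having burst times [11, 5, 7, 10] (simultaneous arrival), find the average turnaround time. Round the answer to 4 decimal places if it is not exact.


Time quantum = 4
Execution trace:
  J1 runs 4 units, time = 4
  J2 runs 4 units, time = 8
  J3 runs 4 units, time = 12
  J4 runs 4 units, time = 16
  J1 runs 4 units, time = 20
  J2 runs 1 units, time = 21
  J3 runs 3 units, time = 24
  J4 runs 4 units, time = 28
  J1 runs 3 units, time = 31
  J4 runs 2 units, time = 33
Finish times: [31, 21, 24, 33]
Average turnaround = 109/4 = 27.25

27.25


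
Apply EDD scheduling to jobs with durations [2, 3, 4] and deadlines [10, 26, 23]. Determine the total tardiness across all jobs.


Sort by due date (EDD order): [(2, 10), (4, 23), (3, 26)]
Compute completion times and tardiness:
  Job 1: p=2, d=10, C=2, tardiness=max(0,2-10)=0
  Job 2: p=4, d=23, C=6, tardiness=max(0,6-23)=0
  Job 3: p=3, d=26, C=9, tardiness=max(0,9-26)=0
Total tardiness = 0

0


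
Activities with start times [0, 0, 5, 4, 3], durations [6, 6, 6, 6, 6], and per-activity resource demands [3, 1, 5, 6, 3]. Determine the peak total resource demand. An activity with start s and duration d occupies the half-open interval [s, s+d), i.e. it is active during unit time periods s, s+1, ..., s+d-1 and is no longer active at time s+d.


Each activity i is active on [start_i, start_i + duration_i).
Compute total resource usage per time slot:
  t=0: active resources = [3, 1], total = 4
  t=1: active resources = [3, 1], total = 4
  t=2: active resources = [3, 1], total = 4
  t=3: active resources = [3, 1, 3], total = 7
  t=4: active resources = [3, 1, 6, 3], total = 13
  t=5: active resources = [3, 1, 5, 6, 3], total = 18
  t=6: active resources = [5, 6, 3], total = 14
  t=7: active resources = [5, 6, 3], total = 14
  t=8: active resources = [5, 6, 3], total = 14
  t=9: active resources = [5, 6], total = 11
  t=10: active resources = [5], total = 5
Peak resource demand = 18

18


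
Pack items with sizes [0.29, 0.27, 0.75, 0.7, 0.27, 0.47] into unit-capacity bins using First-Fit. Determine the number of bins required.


Place items sequentially using First-Fit:
  Item 0.29 -> new Bin 1
  Item 0.27 -> Bin 1 (now 0.56)
  Item 0.75 -> new Bin 2
  Item 0.7 -> new Bin 3
  Item 0.27 -> Bin 1 (now 0.83)
  Item 0.47 -> new Bin 4
Total bins used = 4

4


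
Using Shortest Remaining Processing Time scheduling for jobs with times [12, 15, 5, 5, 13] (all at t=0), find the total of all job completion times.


Since all jobs arrive at t=0, SRPT equals SPT ordering.
SPT order: [5, 5, 12, 13, 15]
Completion times:
  Job 1: p=5, C=5
  Job 2: p=5, C=10
  Job 3: p=12, C=22
  Job 4: p=13, C=35
  Job 5: p=15, C=50
Total completion time = 5 + 10 + 22 + 35 + 50 = 122

122


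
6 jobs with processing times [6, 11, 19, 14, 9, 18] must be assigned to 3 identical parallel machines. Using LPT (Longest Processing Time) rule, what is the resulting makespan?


Sort jobs in decreasing order (LPT): [19, 18, 14, 11, 9, 6]
Assign each job to the least loaded machine:
  Machine 1: jobs [19, 6], load = 25
  Machine 2: jobs [18, 9], load = 27
  Machine 3: jobs [14, 11], load = 25
Makespan = max load = 27

27


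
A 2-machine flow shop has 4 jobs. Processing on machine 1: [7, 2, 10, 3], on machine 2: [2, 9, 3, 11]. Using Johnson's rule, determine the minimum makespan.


Apply Johnson's rule:
  Group 1 (a <= b): [(2, 2, 9), (4, 3, 11)]
  Group 2 (a > b): [(3, 10, 3), (1, 7, 2)]
Optimal job order: [2, 4, 3, 1]
Schedule:
  Job 2: M1 done at 2, M2 done at 11
  Job 4: M1 done at 5, M2 done at 22
  Job 3: M1 done at 15, M2 done at 25
  Job 1: M1 done at 22, M2 done at 27
Makespan = 27

27


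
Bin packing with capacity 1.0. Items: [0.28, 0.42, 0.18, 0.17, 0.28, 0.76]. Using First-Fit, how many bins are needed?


Place items sequentially using First-Fit:
  Item 0.28 -> new Bin 1
  Item 0.42 -> Bin 1 (now 0.7)
  Item 0.18 -> Bin 1 (now 0.88)
  Item 0.17 -> new Bin 2
  Item 0.28 -> Bin 2 (now 0.45)
  Item 0.76 -> new Bin 3
Total bins used = 3

3


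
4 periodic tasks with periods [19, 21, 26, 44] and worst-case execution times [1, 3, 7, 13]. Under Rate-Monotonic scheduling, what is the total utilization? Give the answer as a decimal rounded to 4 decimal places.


Compute individual utilizations (exact fractions):
  Task 1: C/T = 1/19 (approx. 0.0526)
  Task 2: C/T = 3/21 = 1/7 (approx. 0.1429)
  Task 3: C/T = 7/26 (approx. 0.2692)
  Task 4: C/T = 13/44 (approx. 0.2955)
Total utilization U = 1/19 + 1/7 + 7/26 + 13/44 = 57831/76076
Rounded to 4 decimal places: U = 0.7602
RM (Liu & Layland) bound for 4 tasks = 0.756828; compare with U = 57831/76076 (approx. 0.760174)
bound < U <= 1, so the RM sufficient condition is not met (inconclusive; an exact test such as response-time analysis is needed).

0.7602


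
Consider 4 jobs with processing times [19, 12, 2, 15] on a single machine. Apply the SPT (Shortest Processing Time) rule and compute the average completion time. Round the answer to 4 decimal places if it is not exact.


Sort jobs by processing time (SPT order): [2, 12, 15, 19]
Compute completion times sequentially:
  Job 1: processing = 2, completes at 2
  Job 2: processing = 12, completes at 14
  Job 3: processing = 15, completes at 29
  Job 4: processing = 19, completes at 48
Sum of completion times = 93
Average completion time = 93/4 = 23.25

23.25


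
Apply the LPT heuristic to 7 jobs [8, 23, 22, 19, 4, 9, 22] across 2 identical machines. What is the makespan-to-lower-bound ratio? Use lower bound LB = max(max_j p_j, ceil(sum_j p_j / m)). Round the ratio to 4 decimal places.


LPT order: [23, 22, 22, 19, 9, 8, 4]
Machine loads after assignment: [55, 52]
LPT makespan = 55
Lower bound = max(max_job, ceil(total/2)) = max(23, 54) = 54
Ratio = 55 / 54 = 1.0185

1.0185


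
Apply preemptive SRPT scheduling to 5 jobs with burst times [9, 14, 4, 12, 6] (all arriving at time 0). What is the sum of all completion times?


Since all jobs arrive at t=0, SRPT equals SPT ordering.
SPT order: [4, 6, 9, 12, 14]
Completion times:
  Job 1: p=4, C=4
  Job 2: p=6, C=10
  Job 3: p=9, C=19
  Job 4: p=12, C=31
  Job 5: p=14, C=45
Total completion time = 4 + 10 + 19 + 31 + 45 = 109

109


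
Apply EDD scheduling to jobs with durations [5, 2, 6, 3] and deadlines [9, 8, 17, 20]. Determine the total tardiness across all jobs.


Sort by due date (EDD order): [(2, 8), (5, 9), (6, 17), (3, 20)]
Compute completion times and tardiness:
  Job 1: p=2, d=8, C=2, tardiness=max(0,2-8)=0
  Job 2: p=5, d=9, C=7, tardiness=max(0,7-9)=0
  Job 3: p=6, d=17, C=13, tardiness=max(0,13-17)=0
  Job 4: p=3, d=20, C=16, tardiness=max(0,16-20)=0
Total tardiness = 0

0


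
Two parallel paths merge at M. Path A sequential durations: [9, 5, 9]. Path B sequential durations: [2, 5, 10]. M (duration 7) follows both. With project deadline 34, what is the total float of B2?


Forward pass: ES(B2) = sum of predecessors on chain B = 2
EF = ES + duration = 2 + 5 = 7
Backward pass: LF(M) = deadline = 34; LS(M) = 34 - 7 = 27
LF(B2) = LS(M) - sum(successors on chain B) = 27 - 10 = 17
LS = LF - duration = 17 - 5 = 12
Total float = LS - ES = 12 - 2 = 10

10


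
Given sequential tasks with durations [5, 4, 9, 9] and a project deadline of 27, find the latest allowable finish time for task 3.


LF(activity 3) = deadline - sum of successor durations
Successors: activities 4 through 4 with durations [9]
Sum of successor durations = 9
LF = 27 - 9 = 18

18


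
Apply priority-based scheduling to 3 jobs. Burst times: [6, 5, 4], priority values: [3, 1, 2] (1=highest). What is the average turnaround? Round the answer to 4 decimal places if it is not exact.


Sort by priority (ascending = highest first):
Order: [(1, 5), (2, 4), (3, 6)]
Completion times:
  Priority 1, burst=5, C=5
  Priority 2, burst=4, C=9
  Priority 3, burst=6, C=15
Average turnaround = 29/3 = 9.6667

9.6667


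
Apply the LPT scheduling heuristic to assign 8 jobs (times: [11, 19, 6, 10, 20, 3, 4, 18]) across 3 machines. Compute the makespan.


Sort jobs in decreasing order (LPT): [20, 19, 18, 11, 10, 6, 4, 3]
Assign each job to the least loaded machine:
  Machine 1: jobs [20, 6, 4], load = 30
  Machine 2: jobs [19, 10, 3], load = 32
  Machine 3: jobs [18, 11], load = 29
Makespan = max load = 32

32


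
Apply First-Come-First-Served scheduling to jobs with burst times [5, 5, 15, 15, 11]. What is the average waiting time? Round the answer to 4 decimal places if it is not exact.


FCFS order (as given): [5, 5, 15, 15, 11]
Waiting times:
  Job 1: wait = 0
  Job 2: wait = 5
  Job 3: wait = 10
  Job 4: wait = 25
  Job 5: wait = 40
Sum of waiting times = 80
Average waiting time = 80/5 = 16.0

16.0


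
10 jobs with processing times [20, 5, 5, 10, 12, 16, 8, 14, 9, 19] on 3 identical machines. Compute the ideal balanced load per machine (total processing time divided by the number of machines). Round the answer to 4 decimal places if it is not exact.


Total processing time = 20 + 5 + 5 + 10 + 12 + 16 + 8 + 14 + 9 + 19 = 118
Number of machines = 3
Ideal balanced load = 118 / 3 = 39.3333

39.3333


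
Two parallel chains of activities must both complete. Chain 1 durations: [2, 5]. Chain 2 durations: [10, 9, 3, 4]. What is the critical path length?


Path A total = 2 + 5 = 7
Path B total = 10 + 9 + 3 + 4 = 26
Critical path = longest path = max(7, 26) = 26

26


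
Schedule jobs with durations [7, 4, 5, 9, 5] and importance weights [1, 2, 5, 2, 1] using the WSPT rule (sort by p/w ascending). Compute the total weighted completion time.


Compute p/w ratios and sort ascending (WSPT): [(5, 5), (4, 2), (9, 2), (5, 1), (7, 1)]
Compute weighted completion times:
  Job (p=5,w=5): C=5, w*C=5*5=25
  Job (p=4,w=2): C=9, w*C=2*9=18
  Job (p=9,w=2): C=18, w*C=2*18=36
  Job (p=5,w=1): C=23, w*C=1*23=23
  Job (p=7,w=1): C=30, w*C=1*30=30
Total weighted completion time = 132

132


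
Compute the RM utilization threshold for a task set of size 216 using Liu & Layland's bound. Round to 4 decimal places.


Compute 2^(1/216) = 1.0032141691
Subtract 1: 1.0032141691 - 1 = 0.0032141691
Multiply by n: 216 * 0.0032141691 = 0.6942605256
Round to 4 dp: 0.6943

0.6943


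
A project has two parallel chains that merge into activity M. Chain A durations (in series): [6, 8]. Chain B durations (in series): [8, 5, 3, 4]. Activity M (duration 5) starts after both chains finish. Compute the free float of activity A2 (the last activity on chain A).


ES(A2) = sum of predecessors on chain A = 6
EF(A2) = ES + duration = 6 + 8 = 14
Successor of A2 is M. ES(M) = max(sum(A), sum(B)) = max(14, 20) = 20
Free float = ES(successor) - EF(current) = 20 - 14 = 6

6


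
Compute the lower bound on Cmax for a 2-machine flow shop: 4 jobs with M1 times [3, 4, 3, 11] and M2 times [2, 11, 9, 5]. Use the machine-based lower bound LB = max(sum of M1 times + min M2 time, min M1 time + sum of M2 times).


LB1 = sum(M1 times) + min(M2 times) = 21 + 2 = 23
LB2 = min(M1 times) + sum(M2 times) = 3 + 27 = 30
Lower bound = max(LB1, LB2) = max(23, 30) = 30

30


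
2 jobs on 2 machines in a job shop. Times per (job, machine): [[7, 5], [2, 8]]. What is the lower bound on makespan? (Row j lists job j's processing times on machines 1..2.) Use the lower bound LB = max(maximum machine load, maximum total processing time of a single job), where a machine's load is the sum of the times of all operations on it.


Machine loads:
  Machine 1: 7 + 2 = 9
  Machine 2: 5 + 8 = 13
Max machine load = 13
Job totals:
  Job 1: 12
  Job 2: 10
Max job total = 12
Lower bound = max(13, 12) = 13

13


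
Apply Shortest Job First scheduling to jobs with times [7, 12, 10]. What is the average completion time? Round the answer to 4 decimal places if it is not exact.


SJF order (ascending): [7, 10, 12]
Completion times:
  Job 1: burst=7, C=7
  Job 2: burst=10, C=17
  Job 3: burst=12, C=29
Average completion = 53/3 = 17.6667

17.6667


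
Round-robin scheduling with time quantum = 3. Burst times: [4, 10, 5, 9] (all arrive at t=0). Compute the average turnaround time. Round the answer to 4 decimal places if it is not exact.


Time quantum = 3
Execution trace:
  J1 runs 3 units, time = 3
  J2 runs 3 units, time = 6
  J3 runs 3 units, time = 9
  J4 runs 3 units, time = 12
  J1 runs 1 units, time = 13
  J2 runs 3 units, time = 16
  J3 runs 2 units, time = 18
  J4 runs 3 units, time = 21
  J2 runs 3 units, time = 24
  J4 runs 3 units, time = 27
  J2 runs 1 units, time = 28
Finish times: [13, 28, 18, 27]
Average turnaround = 86/4 = 21.5

21.5


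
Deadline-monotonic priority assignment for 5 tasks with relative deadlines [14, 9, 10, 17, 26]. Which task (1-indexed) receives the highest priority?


Sort tasks by relative deadline (ascending):
  Task 2: deadline = 9
  Task 3: deadline = 10
  Task 1: deadline = 14
  Task 4: deadline = 17
  Task 5: deadline = 26
Priority order (highest first): [2, 3, 1, 4, 5]
Highest priority task = 2

2


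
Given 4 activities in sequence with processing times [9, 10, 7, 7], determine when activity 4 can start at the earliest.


Activity 4 starts after activities 1 through 3 complete.
Predecessor durations: [9, 10, 7]
ES = 9 + 10 + 7 = 26

26


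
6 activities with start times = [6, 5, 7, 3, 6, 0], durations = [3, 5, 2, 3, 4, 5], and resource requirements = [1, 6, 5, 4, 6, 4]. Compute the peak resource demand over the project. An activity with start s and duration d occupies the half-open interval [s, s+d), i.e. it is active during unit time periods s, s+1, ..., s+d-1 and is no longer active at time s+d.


Each activity i is active on [start_i, start_i + duration_i).
Compute total resource usage per time slot:
  t=0: active resources = [4], total = 4
  t=1: active resources = [4], total = 4
  t=2: active resources = [4], total = 4
  t=3: active resources = [4, 4], total = 8
  t=4: active resources = [4, 4], total = 8
  t=5: active resources = [6, 4], total = 10
  t=6: active resources = [1, 6, 6], total = 13
  t=7: active resources = [1, 6, 5, 6], total = 18
  t=8: active resources = [1, 6, 5, 6], total = 18
  t=9: active resources = [6, 6], total = 12
Peak resource demand = 18

18


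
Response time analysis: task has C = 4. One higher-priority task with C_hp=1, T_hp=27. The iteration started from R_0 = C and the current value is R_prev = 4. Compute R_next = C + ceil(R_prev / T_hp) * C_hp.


R_next = C + ceil(R_prev / T_hp) * C_hp
ceil(4 / 27) = ceil(0.1481) = 1
Interference = 1 * 1 = 1
R_next = 4 + 1 = 5

5


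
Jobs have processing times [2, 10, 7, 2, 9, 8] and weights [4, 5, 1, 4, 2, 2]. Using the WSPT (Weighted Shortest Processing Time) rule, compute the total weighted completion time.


Compute p/w ratios and sort ascending (WSPT): [(2, 4), (2, 4), (10, 5), (8, 2), (9, 2), (7, 1)]
Compute weighted completion times:
  Job (p=2,w=4): C=2, w*C=4*2=8
  Job (p=2,w=4): C=4, w*C=4*4=16
  Job (p=10,w=5): C=14, w*C=5*14=70
  Job (p=8,w=2): C=22, w*C=2*22=44
  Job (p=9,w=2): C=31, w*C=2*31=62
  Job (p=7,w=1): C=38, w*C=1*38=38
Total weighted completion time = 238

238


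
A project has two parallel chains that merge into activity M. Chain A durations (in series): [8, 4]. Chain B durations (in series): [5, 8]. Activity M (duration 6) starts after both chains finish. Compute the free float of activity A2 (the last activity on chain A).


ES(A2) = sum of predecessors on chain A = 8
EF(A2) = ES + duration = 8 + 4 = 12
Successor of A2 is M. ES(M) = max(sum(A), sum(B)) = max(12, 13) = 13
Free float = ES(successor) - EF(current) = 13 - 12 = 1

1


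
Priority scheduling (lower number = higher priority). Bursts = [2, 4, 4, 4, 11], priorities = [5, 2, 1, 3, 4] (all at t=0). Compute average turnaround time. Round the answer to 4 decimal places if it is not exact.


Sort by priority (ascending = highest first):
Order: [(1, 4), (2, 4), (3, 4), (4, 11), (5, 2)]
Completion times:
  Priority 1, burst=4, C=4
  Priority 2, burst=4, C=8
  Priority 3, burst=4, C=12
  Priority 4, burst=11, C=23
  Priority 5, burst=2, C=25
Average turnaround = 72/5 = 14.4

14.4


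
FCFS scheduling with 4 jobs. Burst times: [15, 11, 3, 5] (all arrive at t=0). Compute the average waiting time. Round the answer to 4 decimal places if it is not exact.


FCFS order (as given): [15, 11, 3, 5]
Waiting times:
  Job 1: wait = 0
  Job 2: wait = 15
  Job 3: wait = 26
  Job 4: wait = 29
Sum of waiting times = 70
Average waiting time = 70/4 = 17.5

17.5


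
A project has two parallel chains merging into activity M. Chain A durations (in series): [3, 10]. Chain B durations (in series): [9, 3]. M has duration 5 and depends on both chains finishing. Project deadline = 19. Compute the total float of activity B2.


Forward pass: ES(B2) = sum of predecessors on chain B = 9
EF = ES + duration = 9 + 3 = 12
Backward pass: LF(M) = deadline = 19; LS(M) = 19 - 5 = 14
LF(B2) = LS(M) - sum(successors on chain B) = 14 - 0 = 14
LS = LF - duration = 14 - 3 = 11
Total float = LS - ES = 11 - 9 = 2

2


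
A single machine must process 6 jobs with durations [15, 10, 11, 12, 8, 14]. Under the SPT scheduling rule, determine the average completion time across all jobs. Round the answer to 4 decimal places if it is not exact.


Sort jobs by processing time (SPT order): [8, 10, 11, 12, 14, 15]
Compute completion times sequentially:
  Job 1: processing = 8, completes at 8
  Job 2: processing = 10, completes at 18
  Job 3: processing = 11, completes at 29
  Job 4: processing = 12, completes at 41
  Job 5: processing = 14, completes at 55
  Job 6: processing = 15, completes at 70
Sum of completion times = 221
Average completion time = 221/6 = 36.8333

36.8333


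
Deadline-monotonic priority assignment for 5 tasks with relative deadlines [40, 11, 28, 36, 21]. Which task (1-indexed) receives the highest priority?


Sort tasks by relative deadline (ascending):
  Task 2: deadline = 11
  Task 5: deadline = 21
  Task 3: deadline = 28
  Task 4: deadline = 36
  Task 1: deadline = 40
Priority order (highest first): [2, 5, 3, 4, 1]
Highest priority task = 2

2


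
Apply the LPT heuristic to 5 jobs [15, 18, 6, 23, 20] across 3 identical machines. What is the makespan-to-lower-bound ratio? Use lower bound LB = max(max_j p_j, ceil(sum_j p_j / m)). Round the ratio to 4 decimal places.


LPT order: [23, 20, 18, 15, 6]
Machine loads after assignment: [23, 26, 33]
LPT makespan = 33
Lower bound = max(max_job, ceil(total/3)) = max(23, 28) = 28
Ratio = 33 / 28 = 1.1786

1.1786


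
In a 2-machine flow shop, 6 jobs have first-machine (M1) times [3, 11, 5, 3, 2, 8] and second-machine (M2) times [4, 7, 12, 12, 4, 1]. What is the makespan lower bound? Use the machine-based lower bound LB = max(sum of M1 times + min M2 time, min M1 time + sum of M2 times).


LB1 = sum(M1 times) + min(M2 times) = 32 + 1 = 33
LB2 = min(M1 times) + sum(M2 times) = 2 + 40 = 42
Lower bound = max(LB1, LB2) = max(33, 42) = 42

42


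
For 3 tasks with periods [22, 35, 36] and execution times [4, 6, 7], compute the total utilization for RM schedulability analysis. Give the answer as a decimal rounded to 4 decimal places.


Compute individual utilizations (exact fractions):
  Task 1: C/T = 4/22 = 2/11 (approx. 0.1818)
  Task 2: C/T = 6/35 (approx. 0.1714)
  Task 3: C/T = 7/36 (approx. 0.1944)
Total utilization U = 2/11 + 6/35 + 7/36 = 7591/13860
Rounded to 4 decimal places: U = 0.5477
RM (Liu & Layland) bound for 3 tasks = 0.779763; compare with U = 7591/13860 (approx. 0.547691)
U <= bound, so schedulable by RM sufficient condition.

0.5477


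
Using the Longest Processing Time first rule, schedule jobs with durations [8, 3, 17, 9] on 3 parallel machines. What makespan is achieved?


Sort jobs in decreasing order (LPT): [17, 9, 8, 3]
Assign each job to the least loaded machine:
  Machine 1: jobs [17], load = 17
  Machine 2: jobs [9], load = 9
  Machine 3: jobs [8, 3], load = 11
Makespan = max load = 17

17


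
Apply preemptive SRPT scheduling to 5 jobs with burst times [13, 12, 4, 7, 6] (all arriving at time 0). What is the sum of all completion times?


Since all jobs arrive at t=0, SRPT equals SPT ordering.
SPT order: [4, 6, 7, 12, 13]
Completion times:
  Job 1: p=4, C=4
  Job 2: p=6, C=10
  Job 3: p=7, C=17
  Job 4: p=12, C=29
  Job 5: p=13, C=42
Total completion time = 4 + 10 + 17 + 29 + 42 = 102

102
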